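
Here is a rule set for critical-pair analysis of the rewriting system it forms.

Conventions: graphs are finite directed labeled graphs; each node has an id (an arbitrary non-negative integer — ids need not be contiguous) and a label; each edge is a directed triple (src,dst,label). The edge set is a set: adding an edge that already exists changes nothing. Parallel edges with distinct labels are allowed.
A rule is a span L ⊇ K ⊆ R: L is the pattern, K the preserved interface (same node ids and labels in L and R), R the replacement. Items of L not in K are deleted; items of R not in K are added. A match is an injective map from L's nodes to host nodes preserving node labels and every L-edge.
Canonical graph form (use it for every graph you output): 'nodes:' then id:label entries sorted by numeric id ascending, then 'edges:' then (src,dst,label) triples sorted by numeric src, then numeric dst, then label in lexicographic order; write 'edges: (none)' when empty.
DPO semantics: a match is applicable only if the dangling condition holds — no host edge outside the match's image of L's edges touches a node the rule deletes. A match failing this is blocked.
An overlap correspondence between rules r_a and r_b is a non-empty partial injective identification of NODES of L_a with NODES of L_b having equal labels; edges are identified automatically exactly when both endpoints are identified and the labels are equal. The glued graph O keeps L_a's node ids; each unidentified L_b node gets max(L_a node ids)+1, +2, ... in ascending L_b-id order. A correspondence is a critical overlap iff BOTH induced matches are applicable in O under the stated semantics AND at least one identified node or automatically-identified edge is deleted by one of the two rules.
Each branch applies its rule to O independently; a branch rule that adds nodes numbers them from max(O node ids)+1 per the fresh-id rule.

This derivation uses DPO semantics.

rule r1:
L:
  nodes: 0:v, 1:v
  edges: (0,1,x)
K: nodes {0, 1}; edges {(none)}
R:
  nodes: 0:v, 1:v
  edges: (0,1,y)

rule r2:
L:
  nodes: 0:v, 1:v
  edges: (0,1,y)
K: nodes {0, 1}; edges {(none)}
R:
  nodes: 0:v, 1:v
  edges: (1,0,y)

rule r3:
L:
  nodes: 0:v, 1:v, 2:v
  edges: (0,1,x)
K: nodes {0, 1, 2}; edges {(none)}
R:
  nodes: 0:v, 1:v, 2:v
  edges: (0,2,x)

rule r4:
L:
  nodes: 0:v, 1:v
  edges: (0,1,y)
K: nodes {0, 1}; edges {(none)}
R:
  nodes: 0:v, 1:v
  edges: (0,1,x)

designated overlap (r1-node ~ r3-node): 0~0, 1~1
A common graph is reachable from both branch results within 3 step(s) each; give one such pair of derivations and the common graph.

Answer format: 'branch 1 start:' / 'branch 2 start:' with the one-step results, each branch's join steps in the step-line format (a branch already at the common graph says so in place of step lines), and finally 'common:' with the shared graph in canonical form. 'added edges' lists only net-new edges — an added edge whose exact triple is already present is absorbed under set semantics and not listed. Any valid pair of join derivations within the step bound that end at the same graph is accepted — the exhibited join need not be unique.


branch 1 start:
nodes: 0:v, 1:v, 2:v
edges: (0,1,y)
branch 2 start:
nodes: 0:v, 1:v, 2:v
edges: (0,2,x)
branch 1 step 1: rule r4; match: 0->0, 1->1; deleted nodes (none); deleted edges (0,1,y); added nodes (none); added edges (0,1,x); result: nodes: 0:v, 1:v, 2:v edges: (0,1,x)
branch 2 step 1: rule r3; match: 0->0, 1->2, 2->1; deleted nodes (none); deleted edges (0,2,x); added nodes (none); added edges (0,1,x); result: nodes: 0:v, 1:v, 2:v edges: (0,1,x)
common:
nodes: 0:v, 1:v, 2:v
edges: (0,1,x)


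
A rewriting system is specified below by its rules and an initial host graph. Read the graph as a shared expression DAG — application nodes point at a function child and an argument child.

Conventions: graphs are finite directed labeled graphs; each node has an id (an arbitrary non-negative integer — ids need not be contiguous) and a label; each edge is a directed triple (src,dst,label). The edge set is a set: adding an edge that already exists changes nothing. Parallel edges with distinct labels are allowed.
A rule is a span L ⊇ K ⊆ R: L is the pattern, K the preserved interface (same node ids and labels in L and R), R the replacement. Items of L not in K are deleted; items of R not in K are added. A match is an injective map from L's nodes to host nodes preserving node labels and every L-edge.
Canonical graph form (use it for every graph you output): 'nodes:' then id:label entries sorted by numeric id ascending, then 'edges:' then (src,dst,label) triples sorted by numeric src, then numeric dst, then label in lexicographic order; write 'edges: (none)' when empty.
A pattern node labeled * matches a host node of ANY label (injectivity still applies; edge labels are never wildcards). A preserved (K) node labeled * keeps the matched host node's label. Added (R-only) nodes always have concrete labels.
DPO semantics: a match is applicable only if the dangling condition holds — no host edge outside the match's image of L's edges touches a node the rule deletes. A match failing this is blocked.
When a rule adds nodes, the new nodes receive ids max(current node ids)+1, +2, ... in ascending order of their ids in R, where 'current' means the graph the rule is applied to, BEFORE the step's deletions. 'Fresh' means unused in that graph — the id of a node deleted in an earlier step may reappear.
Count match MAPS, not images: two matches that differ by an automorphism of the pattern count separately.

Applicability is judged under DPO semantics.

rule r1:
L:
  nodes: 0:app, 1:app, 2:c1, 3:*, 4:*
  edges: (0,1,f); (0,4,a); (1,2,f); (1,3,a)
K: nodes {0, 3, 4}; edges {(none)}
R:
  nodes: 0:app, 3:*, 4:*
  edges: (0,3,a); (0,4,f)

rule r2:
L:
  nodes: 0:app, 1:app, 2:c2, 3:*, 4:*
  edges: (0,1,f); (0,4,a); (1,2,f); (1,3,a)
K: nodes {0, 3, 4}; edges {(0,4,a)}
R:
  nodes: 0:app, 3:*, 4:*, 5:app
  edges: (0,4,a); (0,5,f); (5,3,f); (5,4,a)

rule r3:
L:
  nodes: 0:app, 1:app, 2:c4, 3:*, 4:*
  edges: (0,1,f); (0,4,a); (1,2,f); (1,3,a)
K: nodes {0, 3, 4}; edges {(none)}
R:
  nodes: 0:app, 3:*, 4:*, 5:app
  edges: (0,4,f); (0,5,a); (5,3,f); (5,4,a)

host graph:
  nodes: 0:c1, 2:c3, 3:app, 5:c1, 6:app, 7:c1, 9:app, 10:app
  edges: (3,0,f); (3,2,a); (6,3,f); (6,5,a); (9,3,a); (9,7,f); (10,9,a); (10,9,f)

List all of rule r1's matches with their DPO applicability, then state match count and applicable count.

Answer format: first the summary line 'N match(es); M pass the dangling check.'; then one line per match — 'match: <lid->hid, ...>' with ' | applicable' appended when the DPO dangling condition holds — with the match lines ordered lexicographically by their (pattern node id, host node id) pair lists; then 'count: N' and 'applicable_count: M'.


1 match(es); 0 pass the dangling check.
match: 0->6, 1->3, 2->0, 3->2, 4->5
count: 1
applicable_count: 0


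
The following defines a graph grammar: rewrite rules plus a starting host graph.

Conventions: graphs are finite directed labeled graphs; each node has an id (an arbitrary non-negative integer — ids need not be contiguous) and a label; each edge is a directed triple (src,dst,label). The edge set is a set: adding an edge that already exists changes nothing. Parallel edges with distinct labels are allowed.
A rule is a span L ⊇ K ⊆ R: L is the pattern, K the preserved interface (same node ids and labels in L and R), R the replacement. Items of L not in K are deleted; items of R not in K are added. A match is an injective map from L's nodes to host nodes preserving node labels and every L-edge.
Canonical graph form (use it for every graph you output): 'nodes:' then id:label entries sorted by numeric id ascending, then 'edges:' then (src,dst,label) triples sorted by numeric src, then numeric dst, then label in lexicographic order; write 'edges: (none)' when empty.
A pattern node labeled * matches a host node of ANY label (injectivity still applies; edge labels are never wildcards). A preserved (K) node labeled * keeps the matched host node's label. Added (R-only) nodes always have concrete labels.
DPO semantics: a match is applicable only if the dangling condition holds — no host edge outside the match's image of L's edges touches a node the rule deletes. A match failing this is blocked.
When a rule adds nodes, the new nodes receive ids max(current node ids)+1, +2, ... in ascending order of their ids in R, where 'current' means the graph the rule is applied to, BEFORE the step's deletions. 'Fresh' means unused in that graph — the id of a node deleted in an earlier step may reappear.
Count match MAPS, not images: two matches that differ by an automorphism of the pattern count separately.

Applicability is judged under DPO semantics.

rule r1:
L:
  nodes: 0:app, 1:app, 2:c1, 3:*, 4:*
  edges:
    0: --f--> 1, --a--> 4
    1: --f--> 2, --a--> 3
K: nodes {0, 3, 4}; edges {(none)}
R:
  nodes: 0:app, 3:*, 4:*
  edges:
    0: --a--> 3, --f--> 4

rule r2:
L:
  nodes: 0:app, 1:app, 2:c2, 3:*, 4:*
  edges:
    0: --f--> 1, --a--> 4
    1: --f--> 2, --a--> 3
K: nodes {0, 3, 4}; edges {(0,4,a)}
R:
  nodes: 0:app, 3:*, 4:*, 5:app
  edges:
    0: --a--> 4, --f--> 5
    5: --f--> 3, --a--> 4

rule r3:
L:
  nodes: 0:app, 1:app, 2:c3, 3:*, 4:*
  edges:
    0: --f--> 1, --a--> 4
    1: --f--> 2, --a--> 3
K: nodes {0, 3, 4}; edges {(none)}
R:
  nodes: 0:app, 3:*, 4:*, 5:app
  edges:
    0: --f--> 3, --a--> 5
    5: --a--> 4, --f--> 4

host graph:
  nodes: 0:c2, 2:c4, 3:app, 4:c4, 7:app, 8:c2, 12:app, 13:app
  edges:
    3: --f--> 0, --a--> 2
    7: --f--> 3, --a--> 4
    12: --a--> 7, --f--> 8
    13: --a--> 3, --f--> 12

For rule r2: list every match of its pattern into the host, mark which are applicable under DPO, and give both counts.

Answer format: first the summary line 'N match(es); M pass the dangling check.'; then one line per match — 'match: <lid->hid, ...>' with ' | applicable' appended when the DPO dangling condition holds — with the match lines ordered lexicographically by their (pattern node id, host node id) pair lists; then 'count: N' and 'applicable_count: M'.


2 match(es); 1 pass the dangling check.
match: 0->7, 1->3, 2->0, 3->2, 4->4
match: 0->13, 1->12, 2->8, 3->7, 4->3 | applicable
count: 2
applicable_count: 1


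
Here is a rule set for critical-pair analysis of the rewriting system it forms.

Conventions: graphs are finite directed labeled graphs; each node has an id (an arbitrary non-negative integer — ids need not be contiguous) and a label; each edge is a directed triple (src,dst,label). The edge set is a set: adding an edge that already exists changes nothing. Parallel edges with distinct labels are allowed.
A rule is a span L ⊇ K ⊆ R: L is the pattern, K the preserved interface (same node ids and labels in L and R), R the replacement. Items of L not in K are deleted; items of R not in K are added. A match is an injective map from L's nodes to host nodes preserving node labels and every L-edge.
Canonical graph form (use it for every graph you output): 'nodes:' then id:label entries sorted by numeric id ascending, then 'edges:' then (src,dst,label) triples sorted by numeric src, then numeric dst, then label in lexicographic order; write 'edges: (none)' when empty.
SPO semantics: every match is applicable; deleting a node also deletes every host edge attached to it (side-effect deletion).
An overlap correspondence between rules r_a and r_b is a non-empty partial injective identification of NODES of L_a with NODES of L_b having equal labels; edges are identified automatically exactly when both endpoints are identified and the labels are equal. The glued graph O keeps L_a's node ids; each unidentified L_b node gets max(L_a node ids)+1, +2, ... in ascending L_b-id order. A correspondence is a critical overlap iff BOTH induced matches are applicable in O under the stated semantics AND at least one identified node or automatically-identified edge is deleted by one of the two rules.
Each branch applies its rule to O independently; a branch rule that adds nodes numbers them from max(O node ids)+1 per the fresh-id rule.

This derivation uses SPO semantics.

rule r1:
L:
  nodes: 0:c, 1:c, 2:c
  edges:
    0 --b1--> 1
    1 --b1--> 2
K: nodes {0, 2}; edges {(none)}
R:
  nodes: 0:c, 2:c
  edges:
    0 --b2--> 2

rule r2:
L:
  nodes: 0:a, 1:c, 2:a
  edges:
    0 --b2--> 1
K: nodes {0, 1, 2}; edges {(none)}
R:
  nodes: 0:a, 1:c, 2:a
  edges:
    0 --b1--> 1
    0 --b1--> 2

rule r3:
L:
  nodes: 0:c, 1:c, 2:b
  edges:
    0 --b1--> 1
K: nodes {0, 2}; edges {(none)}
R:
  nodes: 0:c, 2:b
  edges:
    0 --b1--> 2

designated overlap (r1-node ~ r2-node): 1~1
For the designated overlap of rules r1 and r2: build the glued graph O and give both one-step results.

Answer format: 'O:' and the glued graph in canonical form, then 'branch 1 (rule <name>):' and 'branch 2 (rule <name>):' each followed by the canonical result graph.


O:
nodes: 0:c, 1:c, 2:c, 3:a, 4:a
edges: (0,1,b1); (1,2,b1); (3,1,b2)
branch 1 (rule r1):
nodes: 0:c, 2:c, 3:a, 4:a
edges: (0,2,b2)
branch 2 (rule r2):
nodes: 0:c, 1:c, 2:c, 3:a, 4:a
edges: (0,1,b1); (1,2,b1); (3,1,b1); (3,4,b1)


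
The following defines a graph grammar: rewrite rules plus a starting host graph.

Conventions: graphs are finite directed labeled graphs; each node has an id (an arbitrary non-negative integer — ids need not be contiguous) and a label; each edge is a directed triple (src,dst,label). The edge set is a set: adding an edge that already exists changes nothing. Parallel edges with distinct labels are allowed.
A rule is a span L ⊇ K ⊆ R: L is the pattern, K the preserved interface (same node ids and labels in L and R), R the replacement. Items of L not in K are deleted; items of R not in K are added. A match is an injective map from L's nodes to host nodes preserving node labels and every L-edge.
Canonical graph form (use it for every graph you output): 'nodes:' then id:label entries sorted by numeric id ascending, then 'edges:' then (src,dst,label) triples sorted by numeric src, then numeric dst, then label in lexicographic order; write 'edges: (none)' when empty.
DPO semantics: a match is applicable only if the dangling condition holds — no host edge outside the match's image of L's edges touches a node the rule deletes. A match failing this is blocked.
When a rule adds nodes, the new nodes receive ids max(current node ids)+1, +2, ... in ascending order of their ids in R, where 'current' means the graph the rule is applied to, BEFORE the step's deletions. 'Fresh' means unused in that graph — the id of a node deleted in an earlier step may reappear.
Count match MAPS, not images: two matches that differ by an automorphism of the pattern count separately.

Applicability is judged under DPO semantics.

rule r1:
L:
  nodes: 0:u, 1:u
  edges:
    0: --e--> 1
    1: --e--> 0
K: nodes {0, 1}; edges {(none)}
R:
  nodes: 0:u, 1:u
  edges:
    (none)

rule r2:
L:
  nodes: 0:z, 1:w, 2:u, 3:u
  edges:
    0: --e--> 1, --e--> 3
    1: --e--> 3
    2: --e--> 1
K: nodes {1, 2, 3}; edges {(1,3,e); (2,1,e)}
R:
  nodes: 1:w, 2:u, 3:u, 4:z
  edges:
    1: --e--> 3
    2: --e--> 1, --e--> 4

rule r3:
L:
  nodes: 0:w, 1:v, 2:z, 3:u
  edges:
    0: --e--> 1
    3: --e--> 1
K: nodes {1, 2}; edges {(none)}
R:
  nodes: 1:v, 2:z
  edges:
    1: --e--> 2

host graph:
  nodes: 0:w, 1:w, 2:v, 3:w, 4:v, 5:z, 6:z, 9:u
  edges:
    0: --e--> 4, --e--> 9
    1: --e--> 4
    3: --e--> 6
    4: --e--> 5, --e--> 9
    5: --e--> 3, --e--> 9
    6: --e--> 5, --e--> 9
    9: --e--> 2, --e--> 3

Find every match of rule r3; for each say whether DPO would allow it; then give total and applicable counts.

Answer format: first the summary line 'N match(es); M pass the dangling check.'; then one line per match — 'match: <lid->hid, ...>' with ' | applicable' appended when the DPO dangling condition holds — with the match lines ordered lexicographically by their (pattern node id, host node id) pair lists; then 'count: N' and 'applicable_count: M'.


0 match(es); 0 pass the dangling check.
count: 0
applicable_count: 0


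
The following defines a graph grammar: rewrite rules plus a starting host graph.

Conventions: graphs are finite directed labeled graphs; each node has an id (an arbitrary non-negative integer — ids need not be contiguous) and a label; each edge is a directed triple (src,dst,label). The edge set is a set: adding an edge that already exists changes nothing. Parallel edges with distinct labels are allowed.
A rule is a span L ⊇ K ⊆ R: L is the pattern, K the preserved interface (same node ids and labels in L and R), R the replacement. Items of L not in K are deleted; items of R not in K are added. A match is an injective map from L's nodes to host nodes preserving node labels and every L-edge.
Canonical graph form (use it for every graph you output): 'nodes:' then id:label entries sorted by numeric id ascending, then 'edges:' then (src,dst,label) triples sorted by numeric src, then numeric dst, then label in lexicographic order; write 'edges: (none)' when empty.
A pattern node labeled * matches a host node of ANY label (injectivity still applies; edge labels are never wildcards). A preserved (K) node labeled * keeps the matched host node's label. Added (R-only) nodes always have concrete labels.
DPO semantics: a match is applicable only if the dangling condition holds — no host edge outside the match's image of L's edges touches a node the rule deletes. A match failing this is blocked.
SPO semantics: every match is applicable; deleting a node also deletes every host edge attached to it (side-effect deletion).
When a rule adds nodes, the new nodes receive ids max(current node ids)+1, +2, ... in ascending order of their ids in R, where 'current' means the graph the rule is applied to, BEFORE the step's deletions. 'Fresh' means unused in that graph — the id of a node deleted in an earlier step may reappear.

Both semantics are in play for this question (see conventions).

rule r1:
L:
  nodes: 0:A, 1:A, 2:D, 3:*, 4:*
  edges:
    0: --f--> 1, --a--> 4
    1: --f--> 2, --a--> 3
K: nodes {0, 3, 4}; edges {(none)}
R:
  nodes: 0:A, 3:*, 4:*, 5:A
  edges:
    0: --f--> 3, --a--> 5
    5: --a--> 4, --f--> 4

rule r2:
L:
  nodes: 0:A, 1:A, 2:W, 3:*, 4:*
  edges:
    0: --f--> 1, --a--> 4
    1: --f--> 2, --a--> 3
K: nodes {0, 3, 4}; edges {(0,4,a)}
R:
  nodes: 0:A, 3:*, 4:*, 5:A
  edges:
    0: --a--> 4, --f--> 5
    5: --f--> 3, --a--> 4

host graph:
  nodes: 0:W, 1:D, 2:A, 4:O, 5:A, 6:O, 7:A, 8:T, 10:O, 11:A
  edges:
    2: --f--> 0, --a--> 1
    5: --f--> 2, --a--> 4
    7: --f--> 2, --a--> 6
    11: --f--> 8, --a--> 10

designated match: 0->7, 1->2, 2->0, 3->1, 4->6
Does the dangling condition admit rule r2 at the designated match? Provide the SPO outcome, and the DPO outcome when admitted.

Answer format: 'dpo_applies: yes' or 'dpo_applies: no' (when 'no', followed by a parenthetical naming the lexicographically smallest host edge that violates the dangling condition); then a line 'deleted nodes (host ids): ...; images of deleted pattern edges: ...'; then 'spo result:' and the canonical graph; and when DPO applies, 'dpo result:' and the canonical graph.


dpo_applies: no
(the rule deletes node 2, which keeps host edge (5,2,f) outside the match image — the dangling condition fails, DPO blocks; SPO proceeds and side-deletes such edges)
deleted nodes (host ids): 0, 2; images of deleted pattern edges: (2,0,f); (2,1,a); (7,2,f)
spo result:
nodes: 1:D, 4:O, 5:A, 6:O, 7:A, 8:T, 10:O, 11:A, 12:A
edges: (5,4,a); (7,6,a); (7,12,f); (11,8,f); (11,10,a); (12,1,f); (12,6,a)


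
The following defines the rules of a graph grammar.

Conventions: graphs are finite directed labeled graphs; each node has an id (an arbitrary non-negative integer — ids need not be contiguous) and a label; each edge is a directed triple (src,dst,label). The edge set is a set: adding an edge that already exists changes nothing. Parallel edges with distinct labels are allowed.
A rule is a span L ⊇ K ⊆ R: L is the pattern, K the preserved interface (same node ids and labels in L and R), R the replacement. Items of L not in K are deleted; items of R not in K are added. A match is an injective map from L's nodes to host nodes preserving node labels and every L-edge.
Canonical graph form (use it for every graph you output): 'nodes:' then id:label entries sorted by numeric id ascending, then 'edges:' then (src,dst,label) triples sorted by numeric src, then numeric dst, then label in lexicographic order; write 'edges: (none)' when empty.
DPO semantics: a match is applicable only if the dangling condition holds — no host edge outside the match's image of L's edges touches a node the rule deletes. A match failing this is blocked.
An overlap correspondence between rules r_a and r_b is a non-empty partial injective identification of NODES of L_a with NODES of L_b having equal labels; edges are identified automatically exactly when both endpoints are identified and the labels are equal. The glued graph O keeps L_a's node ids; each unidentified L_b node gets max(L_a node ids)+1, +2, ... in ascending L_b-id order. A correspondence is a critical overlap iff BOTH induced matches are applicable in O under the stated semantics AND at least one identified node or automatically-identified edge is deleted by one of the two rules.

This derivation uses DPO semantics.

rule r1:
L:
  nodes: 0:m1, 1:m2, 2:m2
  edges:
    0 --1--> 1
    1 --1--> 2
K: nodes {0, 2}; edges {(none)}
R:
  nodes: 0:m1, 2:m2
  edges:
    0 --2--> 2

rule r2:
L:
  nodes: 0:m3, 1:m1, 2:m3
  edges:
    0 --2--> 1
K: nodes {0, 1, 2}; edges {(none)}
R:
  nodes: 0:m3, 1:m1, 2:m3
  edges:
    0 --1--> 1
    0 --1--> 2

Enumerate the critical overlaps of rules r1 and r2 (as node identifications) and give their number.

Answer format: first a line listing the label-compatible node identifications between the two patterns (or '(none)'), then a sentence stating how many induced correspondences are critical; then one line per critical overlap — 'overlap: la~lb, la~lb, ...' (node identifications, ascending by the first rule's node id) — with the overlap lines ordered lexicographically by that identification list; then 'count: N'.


label-compatible node identifications between L(r1) and L(r2): 0~1
0 of the induced correspondences are critical overlaps of r1 and r2.
count: 0


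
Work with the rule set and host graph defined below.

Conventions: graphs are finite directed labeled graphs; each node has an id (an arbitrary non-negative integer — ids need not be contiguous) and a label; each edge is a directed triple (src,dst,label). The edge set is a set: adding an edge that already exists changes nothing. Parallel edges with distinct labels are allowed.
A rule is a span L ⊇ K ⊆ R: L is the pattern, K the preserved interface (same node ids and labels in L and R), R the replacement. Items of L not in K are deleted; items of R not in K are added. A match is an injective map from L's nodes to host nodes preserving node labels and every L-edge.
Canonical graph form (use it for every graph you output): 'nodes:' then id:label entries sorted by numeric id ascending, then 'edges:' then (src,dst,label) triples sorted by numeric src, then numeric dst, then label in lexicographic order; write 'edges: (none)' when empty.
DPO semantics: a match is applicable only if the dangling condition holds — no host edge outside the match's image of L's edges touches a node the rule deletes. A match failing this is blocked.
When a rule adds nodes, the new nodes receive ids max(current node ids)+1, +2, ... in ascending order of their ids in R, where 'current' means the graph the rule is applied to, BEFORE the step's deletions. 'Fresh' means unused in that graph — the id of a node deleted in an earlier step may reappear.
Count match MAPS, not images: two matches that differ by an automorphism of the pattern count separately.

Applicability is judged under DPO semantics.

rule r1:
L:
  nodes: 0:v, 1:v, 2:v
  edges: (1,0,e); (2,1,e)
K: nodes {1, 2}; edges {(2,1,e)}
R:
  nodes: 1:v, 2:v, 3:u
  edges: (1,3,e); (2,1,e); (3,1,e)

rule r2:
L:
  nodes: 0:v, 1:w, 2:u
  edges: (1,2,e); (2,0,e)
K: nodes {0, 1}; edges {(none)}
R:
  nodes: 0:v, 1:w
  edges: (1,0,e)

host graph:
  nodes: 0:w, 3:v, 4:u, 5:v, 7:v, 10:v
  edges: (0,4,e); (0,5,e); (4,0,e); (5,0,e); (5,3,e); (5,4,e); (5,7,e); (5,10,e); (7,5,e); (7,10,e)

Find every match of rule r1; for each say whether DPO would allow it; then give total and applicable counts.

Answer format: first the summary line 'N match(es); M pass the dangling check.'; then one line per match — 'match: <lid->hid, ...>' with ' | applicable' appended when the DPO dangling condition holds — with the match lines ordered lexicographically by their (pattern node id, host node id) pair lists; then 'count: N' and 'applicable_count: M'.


3 match(es); 1 pass the dangling check.
match: 0->3, 1->5, 2->7 | applicable
match: 0->10, 1->5, 2->7
match: 0->10, 1->7, 2->5
count: 3
applicable_count: 1


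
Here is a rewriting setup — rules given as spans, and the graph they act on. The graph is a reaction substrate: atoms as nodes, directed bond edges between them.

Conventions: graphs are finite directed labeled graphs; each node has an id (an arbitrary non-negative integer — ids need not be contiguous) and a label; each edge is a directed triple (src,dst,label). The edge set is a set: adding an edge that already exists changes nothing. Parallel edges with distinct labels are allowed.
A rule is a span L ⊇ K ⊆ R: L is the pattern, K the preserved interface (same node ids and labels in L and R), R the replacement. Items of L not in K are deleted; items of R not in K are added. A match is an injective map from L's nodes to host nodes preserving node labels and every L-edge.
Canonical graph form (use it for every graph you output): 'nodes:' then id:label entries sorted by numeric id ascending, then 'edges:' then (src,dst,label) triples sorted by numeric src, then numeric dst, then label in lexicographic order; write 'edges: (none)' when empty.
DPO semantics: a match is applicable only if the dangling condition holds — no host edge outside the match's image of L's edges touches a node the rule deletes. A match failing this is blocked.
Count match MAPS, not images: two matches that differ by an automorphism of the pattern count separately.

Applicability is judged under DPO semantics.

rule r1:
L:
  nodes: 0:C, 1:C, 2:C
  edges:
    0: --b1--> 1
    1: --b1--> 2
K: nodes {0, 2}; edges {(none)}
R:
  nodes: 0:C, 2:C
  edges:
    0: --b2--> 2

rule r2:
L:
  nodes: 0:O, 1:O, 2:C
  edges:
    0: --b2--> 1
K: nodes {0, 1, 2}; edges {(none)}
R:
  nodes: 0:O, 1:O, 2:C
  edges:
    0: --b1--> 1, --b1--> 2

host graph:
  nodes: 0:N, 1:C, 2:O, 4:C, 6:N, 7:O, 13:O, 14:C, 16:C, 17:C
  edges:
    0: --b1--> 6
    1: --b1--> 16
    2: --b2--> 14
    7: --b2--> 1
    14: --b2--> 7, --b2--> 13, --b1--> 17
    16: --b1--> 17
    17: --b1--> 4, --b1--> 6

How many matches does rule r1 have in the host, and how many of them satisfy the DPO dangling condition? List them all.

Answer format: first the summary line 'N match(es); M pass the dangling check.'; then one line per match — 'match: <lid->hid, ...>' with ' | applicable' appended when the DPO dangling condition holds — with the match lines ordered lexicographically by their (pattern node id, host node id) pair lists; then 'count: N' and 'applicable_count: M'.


3 match(es); 1 pass the dangling check.
match: 0->1, 1->16, 2->17 | applicable
match: 0->14, 1->17, 2->4
match: 0->16, 1->17, 2->4
count: 3
applicable_count: 1


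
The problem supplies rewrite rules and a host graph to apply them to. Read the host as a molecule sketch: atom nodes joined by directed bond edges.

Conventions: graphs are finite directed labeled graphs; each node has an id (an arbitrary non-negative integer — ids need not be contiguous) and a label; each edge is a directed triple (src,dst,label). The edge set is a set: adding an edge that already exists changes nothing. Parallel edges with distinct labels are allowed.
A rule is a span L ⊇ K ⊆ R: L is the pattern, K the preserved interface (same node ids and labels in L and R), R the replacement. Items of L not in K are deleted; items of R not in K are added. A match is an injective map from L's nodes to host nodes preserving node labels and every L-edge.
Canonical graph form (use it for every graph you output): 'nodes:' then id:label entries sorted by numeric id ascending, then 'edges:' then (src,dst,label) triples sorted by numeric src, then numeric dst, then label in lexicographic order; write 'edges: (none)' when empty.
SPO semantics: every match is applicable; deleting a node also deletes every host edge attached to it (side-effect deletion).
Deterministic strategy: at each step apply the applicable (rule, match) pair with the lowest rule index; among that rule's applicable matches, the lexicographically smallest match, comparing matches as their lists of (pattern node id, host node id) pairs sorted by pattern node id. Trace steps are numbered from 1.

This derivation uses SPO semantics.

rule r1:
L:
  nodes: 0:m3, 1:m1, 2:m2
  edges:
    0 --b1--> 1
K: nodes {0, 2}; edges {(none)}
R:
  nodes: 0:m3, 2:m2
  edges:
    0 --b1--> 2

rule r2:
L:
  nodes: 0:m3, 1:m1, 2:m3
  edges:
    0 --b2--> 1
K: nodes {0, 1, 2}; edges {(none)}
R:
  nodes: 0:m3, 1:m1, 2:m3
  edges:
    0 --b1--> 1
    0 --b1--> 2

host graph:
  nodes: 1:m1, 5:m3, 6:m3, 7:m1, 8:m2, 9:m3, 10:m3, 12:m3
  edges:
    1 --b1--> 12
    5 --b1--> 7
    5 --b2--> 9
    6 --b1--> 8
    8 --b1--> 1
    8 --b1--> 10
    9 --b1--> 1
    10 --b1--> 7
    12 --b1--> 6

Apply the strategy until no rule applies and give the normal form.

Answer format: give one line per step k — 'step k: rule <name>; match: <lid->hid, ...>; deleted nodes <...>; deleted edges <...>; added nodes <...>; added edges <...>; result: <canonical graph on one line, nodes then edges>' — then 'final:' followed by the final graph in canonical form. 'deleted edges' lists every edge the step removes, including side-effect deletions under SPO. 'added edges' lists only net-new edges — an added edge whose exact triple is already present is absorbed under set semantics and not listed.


step 1: rule r1; match: 0->5, 1->7, 2->8; deleted nodes 7; deleted edges (5,7,b1); (10,7,b1); added nodes (none); added edges (5,8,b1); result: nodes: 1:m1, 5:m3, 6:m3, 8:m2, 9:m3, 10:m3, 12:m3 edges: (1,12,b1); (5,8,b1); (5,9,b2); (6,8,b1); (8,1,b1); (8,10,b1); (9,1,b1); (12,6,b1)
step 2: rule r1; match: 0->9, 1->1, 2->8; deleted nodes 1; deleted edges (1,12,b1); (8,1,b1); (9,1,b1); added nodes (none); added edges (9,8,b1); result: nodes: 5:m3, 6:m3, 8:m2, 9:m3, 10:m3, 12:m3 edges: (5,8,b1); (5,9,b2); (6,8,b1); (8,10,b1); (9,8,b1); (12,6,b1)
final:
nodes: 5:m3, 6:m3, 8:m2, 9:m3, 10:m3, 12:m3
edges: (5,8,b1); (5,9,b2); (6,8,b1); (8,10,b1); (9,8,b1); (12,6,b1)


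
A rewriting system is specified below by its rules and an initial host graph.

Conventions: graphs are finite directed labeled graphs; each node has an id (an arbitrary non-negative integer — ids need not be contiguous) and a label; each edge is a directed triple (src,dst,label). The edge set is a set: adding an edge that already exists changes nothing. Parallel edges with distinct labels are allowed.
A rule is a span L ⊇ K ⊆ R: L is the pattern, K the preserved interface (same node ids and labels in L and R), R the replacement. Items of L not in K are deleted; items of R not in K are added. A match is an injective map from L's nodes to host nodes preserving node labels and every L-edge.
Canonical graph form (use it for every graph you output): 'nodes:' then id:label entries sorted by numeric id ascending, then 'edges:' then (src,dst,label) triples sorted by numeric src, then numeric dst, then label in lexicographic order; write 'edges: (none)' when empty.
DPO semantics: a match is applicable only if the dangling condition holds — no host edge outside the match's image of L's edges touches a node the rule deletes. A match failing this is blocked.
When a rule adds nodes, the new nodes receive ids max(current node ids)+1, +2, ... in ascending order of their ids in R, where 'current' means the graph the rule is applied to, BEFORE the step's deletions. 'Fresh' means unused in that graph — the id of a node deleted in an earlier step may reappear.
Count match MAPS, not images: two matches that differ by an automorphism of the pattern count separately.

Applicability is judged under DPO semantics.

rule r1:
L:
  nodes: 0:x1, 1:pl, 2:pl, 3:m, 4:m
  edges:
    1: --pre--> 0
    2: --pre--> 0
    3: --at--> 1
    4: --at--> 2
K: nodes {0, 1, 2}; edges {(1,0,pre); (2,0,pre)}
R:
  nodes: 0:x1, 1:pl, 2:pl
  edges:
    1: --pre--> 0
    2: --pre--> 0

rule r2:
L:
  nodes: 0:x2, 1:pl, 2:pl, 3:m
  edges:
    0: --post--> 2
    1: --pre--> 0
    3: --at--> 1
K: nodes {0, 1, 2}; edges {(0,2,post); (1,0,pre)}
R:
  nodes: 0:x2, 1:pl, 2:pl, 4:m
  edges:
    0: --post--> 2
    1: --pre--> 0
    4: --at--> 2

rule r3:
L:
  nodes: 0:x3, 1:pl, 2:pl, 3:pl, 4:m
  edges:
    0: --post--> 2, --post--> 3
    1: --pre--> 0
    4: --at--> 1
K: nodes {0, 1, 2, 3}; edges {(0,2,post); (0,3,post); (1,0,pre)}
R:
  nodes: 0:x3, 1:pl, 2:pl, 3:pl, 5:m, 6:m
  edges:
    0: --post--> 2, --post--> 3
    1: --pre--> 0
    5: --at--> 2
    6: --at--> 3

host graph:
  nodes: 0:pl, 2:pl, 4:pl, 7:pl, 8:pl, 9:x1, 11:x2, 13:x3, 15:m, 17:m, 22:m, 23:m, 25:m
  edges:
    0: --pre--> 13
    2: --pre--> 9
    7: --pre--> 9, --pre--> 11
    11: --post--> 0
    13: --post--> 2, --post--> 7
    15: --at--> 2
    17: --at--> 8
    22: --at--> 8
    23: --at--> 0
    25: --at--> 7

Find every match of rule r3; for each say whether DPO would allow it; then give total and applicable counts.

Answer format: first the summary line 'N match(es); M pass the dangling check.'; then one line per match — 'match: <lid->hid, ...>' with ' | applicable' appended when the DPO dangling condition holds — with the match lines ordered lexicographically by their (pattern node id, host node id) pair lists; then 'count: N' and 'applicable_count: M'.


2 match(es); 2 pass the dangling check.
match: 0->13, 1->0, 2->2, 3->7, 4->23 | applicable
match: 0->13, 1->0, 2->7, 3->2, 4->23 | applicable
count: 2
applicable_count: 2


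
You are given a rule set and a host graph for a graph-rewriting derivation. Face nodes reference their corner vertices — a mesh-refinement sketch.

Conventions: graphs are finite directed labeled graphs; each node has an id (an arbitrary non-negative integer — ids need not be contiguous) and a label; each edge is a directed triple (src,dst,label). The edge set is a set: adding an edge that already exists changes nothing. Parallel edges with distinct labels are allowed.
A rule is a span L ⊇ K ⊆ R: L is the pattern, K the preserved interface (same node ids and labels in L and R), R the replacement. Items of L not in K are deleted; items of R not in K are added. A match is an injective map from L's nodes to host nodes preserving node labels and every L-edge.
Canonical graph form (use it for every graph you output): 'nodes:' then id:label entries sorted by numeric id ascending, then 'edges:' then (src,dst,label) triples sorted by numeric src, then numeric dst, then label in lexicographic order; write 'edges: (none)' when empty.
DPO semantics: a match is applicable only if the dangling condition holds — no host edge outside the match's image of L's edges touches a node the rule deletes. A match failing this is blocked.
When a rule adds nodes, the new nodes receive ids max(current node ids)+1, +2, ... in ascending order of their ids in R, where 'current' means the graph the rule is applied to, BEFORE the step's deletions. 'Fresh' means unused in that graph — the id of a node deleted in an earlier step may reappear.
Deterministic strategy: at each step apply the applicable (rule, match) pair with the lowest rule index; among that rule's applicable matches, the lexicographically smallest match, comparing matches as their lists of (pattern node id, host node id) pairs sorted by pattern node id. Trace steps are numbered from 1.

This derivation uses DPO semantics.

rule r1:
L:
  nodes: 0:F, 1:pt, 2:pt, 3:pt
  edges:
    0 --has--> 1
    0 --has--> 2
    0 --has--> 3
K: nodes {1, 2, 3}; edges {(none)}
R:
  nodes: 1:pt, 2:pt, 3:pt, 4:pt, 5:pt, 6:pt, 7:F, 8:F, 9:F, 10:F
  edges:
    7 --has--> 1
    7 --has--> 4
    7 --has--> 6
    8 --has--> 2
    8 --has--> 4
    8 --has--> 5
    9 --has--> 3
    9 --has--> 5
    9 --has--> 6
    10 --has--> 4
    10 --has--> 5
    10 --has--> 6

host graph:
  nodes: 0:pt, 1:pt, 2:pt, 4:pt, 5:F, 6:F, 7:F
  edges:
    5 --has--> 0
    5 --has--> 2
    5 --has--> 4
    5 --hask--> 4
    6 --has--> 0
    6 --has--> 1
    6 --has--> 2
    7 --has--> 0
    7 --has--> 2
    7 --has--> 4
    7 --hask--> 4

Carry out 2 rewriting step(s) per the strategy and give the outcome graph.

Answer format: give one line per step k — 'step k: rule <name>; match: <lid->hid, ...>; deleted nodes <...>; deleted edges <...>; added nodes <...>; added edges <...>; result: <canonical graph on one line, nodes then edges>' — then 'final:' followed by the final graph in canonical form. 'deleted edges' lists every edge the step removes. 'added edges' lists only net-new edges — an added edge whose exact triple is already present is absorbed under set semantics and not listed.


step 1: rule r1; match: 0->6, 1->0, 2->1, 3->2; deleted nodes 6; deleted edges (6,0,has); (6,1,has); (6,2,has); added nodes 8, 9, 10, 11, 12, 13, 14; added edges (11,0,has); (11,8,has); (11,10,has); (12,1,has); (12,8,has); (12,9,has); (13,2,has); (13,9,has); (13,10,has); (14,8,has); (14,9,has); (14,10,has); result: nodes: 0:pt, 1:pt, 2:pt, 4:pt, 5:F, 7:F, 8:pt, 9:pt, 10:pt, 11:F, 12:F, 13:F, 14:F edges: (5,0,has); (5,2,has); (5,4,has); (5,4,hask); (7,0,has); (7,2,has); (7,4,has); (7,4,hask); (11,0,has); (11,8,has); (11,10,has); (12,1,has); (12,8,has); (12,9,has); (13,2,has); (13,9,has); (13,10,has); (14,8,has); (14,9,has); (14,10,has)
step 2: rule r1; match: 0->11, 1->0, 2->8, 3->10; deleted nodes 11; deleted edges (11,0,has); (11,8,has); (11,10,has); added nodes 15, 16, 17, 18, 19, 20, 21; added edges (18,0,has); (18,15,has); (18,17,has); (19,8,has); (19,15,has); (19,16,has); (20,10,has); (20,16,has); (20,17,has); (21,15,has); (21,16,has); (21,17,has); result: nodes: 0:pt, 1:pt, 2:pt, 4:pt, 5:F, 7:F, 8:pt, 9:pt, 10:pt, 12:F, 13:F, 14:F, 15:pt, 16:pt, 17:pt, 18:F, 19:F, 20:F, 21:F edges: (5,0,has); (5,2,has); (5,4,has); (5,4,hask); (7,0,has); (7,2,has); (7,4,has); (7,4,hask); (12,1,has); (12,8,has); (12,9,has); (13,2,has); (13,9,has); (13,10,has); (14,8,has); (14,9,has); (14,10,has); (18,0,has); (18,15,has); (18,17,has); (19,8,has); (19,15,has); (19,16,has); (20,10,has); (20,16,has); (20,17,has); (21,15,has); (21,16,has); (21,17,has)
final:
nodes: 0:pt, 1:pt, 2:pt, 4:pt, 5:F, 7:F, 8:pt, 9:pt, 10:pt, 12:F, 13:F, 14:F, 15:pt, 16:pt, 17:pt, 18:F, 19:F, 20:F, 21:F
edges: (5,0,has); (5,2,has); (5,4,has); (5,4,hask); (7,0,has); (7,2,has); (7,4,has); (7,4,hask); (12,1,has); (12,8,has); (12,9,has); (13,2,has); (13,9,has); (13,10,has); (14,8,has); (14,9,has); (14,10,has); (18,0,has); (18,15,has); (18,17,has); (19,8,has); (19,15,has); (19,16,has); (20,10,has); (20,16,has); (20,17,has); (21,15,has); (21,16,has); (21,17,has)


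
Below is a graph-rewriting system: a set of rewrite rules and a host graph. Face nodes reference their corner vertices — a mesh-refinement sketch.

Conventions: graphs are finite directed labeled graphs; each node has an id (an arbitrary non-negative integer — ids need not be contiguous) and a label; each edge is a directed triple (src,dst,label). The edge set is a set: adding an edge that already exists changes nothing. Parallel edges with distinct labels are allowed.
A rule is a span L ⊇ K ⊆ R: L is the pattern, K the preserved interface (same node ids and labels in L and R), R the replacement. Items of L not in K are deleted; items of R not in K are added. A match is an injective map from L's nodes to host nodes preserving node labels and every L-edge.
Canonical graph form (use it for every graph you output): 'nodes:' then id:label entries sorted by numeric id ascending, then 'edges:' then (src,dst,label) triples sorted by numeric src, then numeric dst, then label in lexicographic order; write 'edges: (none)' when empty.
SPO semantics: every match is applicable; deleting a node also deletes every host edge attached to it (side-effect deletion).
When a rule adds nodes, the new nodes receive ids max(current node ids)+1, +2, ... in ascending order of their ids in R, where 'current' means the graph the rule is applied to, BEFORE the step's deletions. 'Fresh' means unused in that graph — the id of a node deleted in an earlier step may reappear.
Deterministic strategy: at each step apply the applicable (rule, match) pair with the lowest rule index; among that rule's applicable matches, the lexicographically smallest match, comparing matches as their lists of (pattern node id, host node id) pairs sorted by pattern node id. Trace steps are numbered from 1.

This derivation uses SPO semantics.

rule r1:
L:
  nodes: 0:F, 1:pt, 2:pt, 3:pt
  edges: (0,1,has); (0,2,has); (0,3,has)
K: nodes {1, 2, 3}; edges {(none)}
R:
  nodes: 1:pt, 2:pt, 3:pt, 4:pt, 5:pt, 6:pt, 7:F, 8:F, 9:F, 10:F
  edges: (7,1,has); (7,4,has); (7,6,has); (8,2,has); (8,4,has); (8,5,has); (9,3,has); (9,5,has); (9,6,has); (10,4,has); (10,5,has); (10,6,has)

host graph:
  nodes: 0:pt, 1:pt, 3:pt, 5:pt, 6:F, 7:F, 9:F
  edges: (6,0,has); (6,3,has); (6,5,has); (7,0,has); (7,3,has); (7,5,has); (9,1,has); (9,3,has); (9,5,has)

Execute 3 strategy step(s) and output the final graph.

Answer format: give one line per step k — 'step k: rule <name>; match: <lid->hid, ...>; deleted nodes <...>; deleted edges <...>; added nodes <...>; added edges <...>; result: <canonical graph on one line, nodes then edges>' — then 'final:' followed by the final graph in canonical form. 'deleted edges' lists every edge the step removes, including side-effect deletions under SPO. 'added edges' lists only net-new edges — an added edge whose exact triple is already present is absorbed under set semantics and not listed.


step 1: rule r1; match: 0->6, 1->0, 2->3, 3->5; deleted nodes 6; deleted edges (6,0,has); (6,3,has); (6,5,has); added nodes 10, 11, 12, 13, 14, 15, 16; added edges (13,0,has); (13,10,has); (13,12,has); (14,3,has); (14,10,has); (14,11,has); (15,5,has); (15,11,has); (15,12,has); (16,10,has); (16,11,has); (16,12,has); result: nodes: 0:pt, 1:pt, 3:pt, 5:pt, 7:F, 9:F, 10:pt, 11:pt, 12:pt, 13:F, 14:F, 15:F, 16:F edges: (7,0,has); (7,3,has); (7,5,has); (9,1,has); (9,3,has); (9,5,has); (13,0,has); (13,10,has); (13,12,has); (14,3,has); (14,10,has); (14,11,has); (15,5,has); (15,11,has); (15,12,has); (16,10,has); (16,11,has); (16,12,has)
step 2: rule r1; match: 0->7, 1->0, 2->3, 3->5; deleted nodes 7; deleted edges (7,0,has); (7,3,has); (7,5,has); added nodes 17, 18, 19, 20, 21, 22, 23; added edges (20,0,has); (20,17,has); (20,19,has); (21,3,has); (21,17,has); (21,18,has); (22,5,has); (22,18,has); (22,19,has); (23,17,has); (23,18,has); (23,19,has); result: nodes: 0:pt, 1:pt, 3:pt, 5:pt, 9:F, 10:pt, 11:pt, 12:pt, 13:F, 14:F, 15:F, 16:F, 17:pt, 18:pt, 19:pt, 20:F, 21:F, 22:F, 23:F edges: (9,1,has); (9,3,has); (9,5,has); (13,0,has); (13,10,has); (13,12,has); (14,3,has); (14,10,has); (14,11,has); (15,5,has); (15,11,has); (15,12,has); (16,10,has); (16,11,has); (16,12,has); (20,0,has); (20,17,has); (20,19,has); (21,3,has); (21,17,has); (21,18,has); (22,5,has); (22,18,has); (22,19,has); (23,17,has); (23,18,has); (23,19,has)
step 3: rule r1; match: 0->9, 1->1, 2->3, 3->5; deleted nodes 9; deleted edges (9,1,has); (9,3,has); (9,5,has); added nodes 24, 25, 26, 27, 28, 29, 30; added edges (27,1,has); (27,24,has); (27,26,has); (28,3,has); (28,24,has); (28,25,has); (29,5,has); (29,25,has); (29,26,has); (30,24,has); (30,25,has); (30,26,has); result: nodes: 0:pt, 1:pt, 3:pt, 5:pt, 10:pt, 11:pt, 12:pt, 13:F, 14:F, 15:F, 16:F, 17:pt, 18:pt, 19:pt, 20:F, 21:F, 22:F, 23:F, 24:pt, 25:pt, 26:pt, 27:F, 28:F, 29:F, 30:F edges: (13,0,has); (13,10,has); (13,12,has); (14,3,has); (14,10,has); (14,11,has); (15,5,has); (15,11,has); (15,12,has); (16,10,has); (16,11,has); (16,12,has); (20,0,has); (20,17,has); (20,19,has); (21,3,has); (21,17,has); (21,18,has); (22,5,has); (22,18,has); (22,19,has); (23,17,has); (23,18,has); (23,19,has); (27,1,has); (27,24,has); (27,26,has); (28,3,has); (28,24,has); (28,25,has); (29,5,has); (29,25,has); (29,26,has); (30,24,has); (30,25,has); (30,26,has)
final:
nodes: 0:pt, 1:pt, 3:pt, 5:pt, 10:pt, 11:pt, 12:pt, 13:F, 14:F, 15:F, 16:F, 17:pt, 18:pt, 19:pt, 20:F, 21:F, 22:F, 23:F, 24:pt, 25:pt, 26:pt, 27:F, 28:F, 29:F, 30:F
edges: (13,0,has); (13,10,has); (13,12,has); (14,3,has); (14,10,has); (14,11,has); (15,5,has); (15,11,has); (15,12,has); (16,10,has); (16,11,has); (16,12,has); (20,0,has); (20,17,has); (20,19,has); (21,3,has); (21,17,has); (21,18,has); (22,5,has); (22,18,has); (22,19,has); (23,17,has); (23,18,has); (23,19,has); (27,1,has); (27,24,has); (27,26,has); (28,3,has); (28,24,has); (28,25,has); (29,5,has); (29,25,has); (29,26,has); (30,24,has); (30,25,has); (30,26,has)
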